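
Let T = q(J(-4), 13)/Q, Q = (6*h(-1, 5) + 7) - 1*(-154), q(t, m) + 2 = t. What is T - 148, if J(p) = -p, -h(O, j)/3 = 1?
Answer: -21162/143 ≈ -147.99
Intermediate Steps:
h(O, j) = -3 (h(O, j) = -3*1 = -3)
q(t, m) = -2 + t
Q = 143 (Q = (6*(-3) + 7) - 1*(-154) = (-18 + 7) + 154 = -11 + 154 = 143)
T = 2/143 (T = (-2 - 1*(-4))/143 = (-2 + 4)*(1/143) = 2*(1/143) = 2/143 ≈ 0.013986)
T - 148 = 2/143 - 148 = -21162/143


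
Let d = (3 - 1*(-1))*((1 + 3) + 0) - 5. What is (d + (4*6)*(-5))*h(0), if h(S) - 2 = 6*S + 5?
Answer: -763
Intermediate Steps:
h(S) = 7 + 6*S (h(S) = 2 + (6*S + 5) = 2 + (5 + 6*S) = 7 + 6*S)
d = 11 (d = (3 + 1)*(4 + 0) - 5 = 4*4 - 5 = 16 - 5 = 11)
(d + (4*6)*(-5))*h(0) = (11 + (4*6)*(-5))*(7 + 6*0) = (11 + 24*(-5))*(7 + 0) = (11 - 120)*7 = -109*7 = -763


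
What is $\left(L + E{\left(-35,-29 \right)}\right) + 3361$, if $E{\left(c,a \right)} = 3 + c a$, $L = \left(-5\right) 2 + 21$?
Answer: $4390$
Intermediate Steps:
$L = 11$ ($L = -10 + 21 = 11$)
$E{\left(c,a \right)} = 3 + a c$
$\left(L + E{\left(-35,-29 \right)}\right) + 3361 = \left(11 + \left(3 - -1015\right)\right) + 3361 = \left(11 + \left(3 + 1015\right)\right) + 3361 = \left(11 + 1018\right) + 3361 = 1029 + 3361 = 4390$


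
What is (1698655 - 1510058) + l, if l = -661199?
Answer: -472602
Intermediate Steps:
(1698655 - 1510058) + l = (1698655 - 1510058) - 661199 = 188597 - 661199 = -472602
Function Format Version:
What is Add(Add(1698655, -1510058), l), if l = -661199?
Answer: -472602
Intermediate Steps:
Add(Add(1698655, -1510058), l) = Add(Add(1698655, -1510058), -661199) = Add(188597, -661199) = -472602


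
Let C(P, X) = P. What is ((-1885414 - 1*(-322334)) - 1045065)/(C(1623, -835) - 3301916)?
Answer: 2608145/3300293 ≈ 0.79028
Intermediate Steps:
((-1885414 - 1*(-322334)) - 1045065)/(C(1623, -835) - 3301916) = ((-1885414 - 1*(-322334)) - 1045065)/(1623 - 3301916) = ((-1885414 + 322334) - 1045065)/(-3300293) = (-1563080 - 1045065)*(-1/3300293) = -2608145*(-1/3300293) = 2608145/3300293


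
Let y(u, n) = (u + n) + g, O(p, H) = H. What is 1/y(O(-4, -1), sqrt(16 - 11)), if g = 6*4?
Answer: 23/524 - sqrt(5)/524 ≈ 0.039626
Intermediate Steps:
g = 24
y(u, n) = 24 + n + u (y(u, n) = (u + n) + 24 = (n + u) + 24 = 24 + n + u)
1/y(O(-4, -1), sqrt(16 - 11)) = 1/(24 + sqrt(16 - 11) - 1) = 1/(24 + sqrt(5) - 1) = 1/(23 + sqrt(5))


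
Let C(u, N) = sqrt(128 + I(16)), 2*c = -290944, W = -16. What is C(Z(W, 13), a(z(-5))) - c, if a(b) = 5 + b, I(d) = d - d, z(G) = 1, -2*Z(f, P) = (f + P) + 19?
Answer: 145472 + 8*sqrt(2) ≈ 1.4548e+5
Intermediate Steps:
Z(f, P) = -19/2 - P/2 - f/2 (Z(f, P) = -((f + P) + 19)/2 = -((P + f) + 19)/2 = -(19 + P + f)/2 = -19/2 - P/2 - f/2)
I(d) = 0
c = -145472 (c = (1/2)*(-290944) = -145472)
C(u, N) = 8*sqrt(2) (C(u, N) = sqrt(128 + 0) = sqrt(128) = 8*sqrt(2))
C(Z(W, 13), a(z(-5))) - c = 8*sqrt(2) - 1*(-145472) = 8*sqrt(2) + 145472 = 145472 + 8*sqrt(2)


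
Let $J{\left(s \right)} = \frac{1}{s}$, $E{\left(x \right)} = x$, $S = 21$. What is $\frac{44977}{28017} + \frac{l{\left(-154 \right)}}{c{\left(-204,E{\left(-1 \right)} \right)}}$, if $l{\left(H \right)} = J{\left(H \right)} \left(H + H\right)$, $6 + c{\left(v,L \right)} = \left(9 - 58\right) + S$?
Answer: $\frac{736592}{476289} \approx 1.5465$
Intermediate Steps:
$c{\left(v,L \right)} = -34$ ($c{\left(v,L \right)} = -6 + \left(\left(9 - 58\right) + 21\right) = -6 + \left(-49 + 21\right) = -6 - 28 = -34$)
$l{\left(H \right)} = 2$ ($l{\left(H \right)} = \frac{H + H}{H} = \frac{2 H}{H} = 2$)
$\frac{44977}{28017} + \frac{l{\left(-154 \right)}}{c{\left(-204,E{\left(-1 \right)} \right)}} = \frac{44977}{28017} + \frac{2}{-34} = 44977 \cdot \frac{1}{28017} + 2 \left(- \frac{1}{34}\right) = \frac{44977}{28017} - \frac{1}{17} = \frac{736592}{476289}$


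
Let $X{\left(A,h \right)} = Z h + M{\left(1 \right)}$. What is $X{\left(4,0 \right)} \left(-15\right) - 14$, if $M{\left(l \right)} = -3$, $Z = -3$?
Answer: $31$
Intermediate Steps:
$X{\left(A,h \right)} = -3 - 3 h$ ($X{\left(A,h \right)} = - 3 h - 3 = -3 - 3 h$)
$X{\left(4,0 \right)} \left(-15\right) - 14 = \left(-3 - 0\right) \left(-15\right) - 14 = \left(-3 + 0\right) \left(-15\right) - 14 = \left(-3\right) \left(-15\right) - 14 = 45 - 14 = 31$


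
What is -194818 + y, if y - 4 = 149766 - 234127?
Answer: -279175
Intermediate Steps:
y = -84357 (y = 4 + (149766 - 234127) = 4 - 84361 = -84357)
-194818 + y = -194818 - 84357 = -279175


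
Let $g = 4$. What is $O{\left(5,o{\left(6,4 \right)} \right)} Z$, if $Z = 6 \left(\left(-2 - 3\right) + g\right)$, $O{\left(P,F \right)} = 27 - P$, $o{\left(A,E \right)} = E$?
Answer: $-132$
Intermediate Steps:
$Z = -6$ ($Z = 6 \left(\left(-2 - 3\right) + 4\right) = 6 \left(-5 + 4\right) = 6 \left(-1\right) = -6$)
$O{\left(5,o{\left(6,4 \right)} \right)} Z = \left(27 - 5\right) \left(-6\right) = 22 \left(-6\right) = -132$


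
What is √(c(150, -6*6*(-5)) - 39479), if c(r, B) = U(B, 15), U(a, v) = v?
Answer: 2*I*√9866 ≈ 198.66*I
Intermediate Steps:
c(r, B) = 15
√(c(150, -6*6*(-5)) - 39479) = √(15 - 39479) = √(-39464) = 2*I*√9866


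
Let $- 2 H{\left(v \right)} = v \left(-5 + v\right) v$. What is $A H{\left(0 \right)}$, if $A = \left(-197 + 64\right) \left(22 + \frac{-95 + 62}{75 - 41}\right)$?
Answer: $0$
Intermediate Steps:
$H{\left(v \right)} = - \frac{v^{2} \left(-5 + v\right)}{2}$ ($H{\left(v \right)} = - \frac{v \left(-5 + v\right) v}{2} = - \frac{v^{2} \left(-5 + v\right)}{2}$)
$A = - \frac{95095}{34}$ ($A = - 133 \left(22 - \frac{33}{34}\right) = \left(-133\right) \frac{715}{34} = - \frac{95095}{34} \approx -2796.9$)
$A H{\left(0 \right)} = - \frac{95095 \frac{0^{2} \left(5 - 0\right)}{2}}{34} = - \frac{95095 \cdot \frac{1}{2} \cdot 0 \left(5 + 0\right)}{34} = - \frac{95095 \cdot \frac{1}{2} \cdot 0 \cdot 5}{34} = \left(- \frac{95095}{34}\right) 0 = 0$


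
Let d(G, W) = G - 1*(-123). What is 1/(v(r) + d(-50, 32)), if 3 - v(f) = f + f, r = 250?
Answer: -1/424 ≈ -0.0023585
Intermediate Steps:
d(G, W) = 123 + G (d(G, W) = G + 123 = 123 + G)
v(f) = 3 - 2*f (v(f) = 3 - (f + f) = 3 - 2*f)
1/(v(r) + d(-50, 32)) = 1/((3 - 2*250) + (123 - 50)) = 1/((3 - 500) + 73) = 1/(-497 + 73) = 1/(-424) = -1/424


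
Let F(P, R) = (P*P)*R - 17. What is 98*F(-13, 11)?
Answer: 180516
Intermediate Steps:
F(P, R) = -17 + R*P² (F(P, R) = P²*R - 17 = R*P² - 17 = -17 + R*P²)
98*F(-13, 11) = 98*(-17 + 11*(-13)²) = 98*(-17 + 11*169) = 98*(-17 + 1859) = 98*1842 = 180516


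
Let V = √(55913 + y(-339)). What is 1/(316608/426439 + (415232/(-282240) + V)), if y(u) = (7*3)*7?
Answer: 161084206940402655/12391389485379454557731 + 884160319401020025*√14015/24782778970758909115462 ≈ 0.0042365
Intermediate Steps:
y(u) = 147 (y(u) = 21*7 = 147)
V = 2*√14015 (V = √(55913 + 147) = √56060 = 2*√14015 ≈ 236.77)
1/(316608/426439 + (415232/(-282240) + V)) = 1/(316608/426439 + (415232/(-282240) + 2*√14015)) = 1/(316608*(1/426439) + (415232*(-1/282240) + 2*√14015)) = 1/(316608/426439 + (-3244/2205 + 2*√14015)) = 1/(-685247476/940297995 + 2*√14015)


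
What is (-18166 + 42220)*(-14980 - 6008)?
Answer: -504845352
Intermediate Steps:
(-18166 + 42220)*(-14980 - 6008) = 24054*(-20988) = -504845352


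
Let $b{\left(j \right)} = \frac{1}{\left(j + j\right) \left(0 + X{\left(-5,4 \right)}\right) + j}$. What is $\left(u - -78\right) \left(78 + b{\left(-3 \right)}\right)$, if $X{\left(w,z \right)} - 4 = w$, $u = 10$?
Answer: $\frac{20680}{3} \approx 6893.3$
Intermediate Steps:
$X{\left(w,z \right)} = 4 + w$
$b{\left(j \right)} = - \frac{1}{j}$ ($b{\left(j \right)} = \frac{1}{\left(j + j\right) \left(0 + \left(4 - 5\right)\right) + j} = \frac{1}{2 j \left(0 - 1\right) + j} = \frac{1}{2 j \left(-1\right) + j} = \frac{1}{- 2 j + j} = \frac{1}{\left(-1\right) j} = - \frac{1}{j}$)
$\left(u - -78\right) \left(78 + b{\left(-3 \right)}\right) = \left(10 - -78\right) \left(78 - \frac{1}{-3}\right) = \left(10 + 78\right) \left(78 - - \frac{1}{3}\right) = 88 \left(78 + \frac{1}{3}\right) = 88 \cdot \frac{235}{3} = \frac{20680}{3}$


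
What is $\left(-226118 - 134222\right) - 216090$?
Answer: $-576430$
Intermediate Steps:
$\left(-226118 - 134222\right) - 216090 = -360340 - 216090 = -576430$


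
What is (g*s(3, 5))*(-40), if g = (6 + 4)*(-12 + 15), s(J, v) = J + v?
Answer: -9600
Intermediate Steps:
g = 30 (g = 10*3 = 30)
(g*s(3, 5))*(-40) = (30*(3 + 5))*(-40) = (30*8)*(-40) = 240*(-40) = -9600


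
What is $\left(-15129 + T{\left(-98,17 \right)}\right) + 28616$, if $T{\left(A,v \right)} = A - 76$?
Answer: $13313$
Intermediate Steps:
$T{\left(A,v \right)} = -76 + A$ ($T{\left(A,v \right)} = A - 76 = -76 + A$)
$\left(-15129 + T{\left(-98,17 \right)}\right) + 28616 = \left(-15129 - 174\right) + 28616 = -15303 + 28616 = 13313$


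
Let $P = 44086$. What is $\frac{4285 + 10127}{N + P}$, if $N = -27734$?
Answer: $\frac{3603}{4088} \approx 0.88136$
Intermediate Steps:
$\frac{4285 + 10127}{N + P} = \frac{4285 + 10127}{-27734 + 44086} = \frac{14412}{16352} = 14412 \cdot \frac{1}{16352} = \frac{3603}{4088}$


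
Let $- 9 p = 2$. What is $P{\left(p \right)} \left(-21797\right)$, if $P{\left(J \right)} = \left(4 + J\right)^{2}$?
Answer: $- \frac{25197332}{81} \approx -3.1108 \cdot 10^{5}$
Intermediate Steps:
$p = - \frac{2}{9}$ ($p = \left(- \frac{1}{9}\right) 2 = - \frac{2}{9} \approx -0.22222$)
$P{\left(p \right)} \left(-21797\right) = \left(4 - \frac{2}{9}\right)^{2} \left(-21797\right) = \left(\frac{34}{9}\right)^{2} \left(-21797\right) = \frac{1156}{81} \left(-21797\right) = - \frac{25197332}{81}$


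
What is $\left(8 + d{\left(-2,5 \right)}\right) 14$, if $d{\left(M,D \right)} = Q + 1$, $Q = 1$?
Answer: $140$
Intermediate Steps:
$d{\left(M,D \right)} = 2$ ($d{\left(M,D \right)} = 1 + 1 = 2$)
$\left(8 + d{\left(-2,5 \right)}\right) 14 = \left(8 + 2\right) 14 = 10 \cdot 14 = 140$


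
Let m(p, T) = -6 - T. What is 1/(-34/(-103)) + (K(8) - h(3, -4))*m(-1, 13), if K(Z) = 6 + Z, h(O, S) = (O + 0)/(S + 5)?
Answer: -7003/34 ≈ -205.97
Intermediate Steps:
h(O, S) = O/(5 + S)
1/(-34/(-103)) + (K(8) - h(3, -4))*m(-1, 13) = 1/(-34/(-103)) + ((6 + 8) - 3/(5 - 4))*(-6 - 1*13) = 1/(-34*(-1/103)) + (14 - 3/1)*(-6 - 13) = 1/(34/103) + (14 - 3)*(-19) = 103/34 + (14 - 1*3)*(-19) = 103/34 + (14 - 3)*(-19) = 103/34 + 11*(-19) = 103/34 - 209 = -7003/34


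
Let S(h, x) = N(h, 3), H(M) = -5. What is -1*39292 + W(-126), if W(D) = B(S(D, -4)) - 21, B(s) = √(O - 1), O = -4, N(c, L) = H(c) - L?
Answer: -39313 + I*√5 ≈ -39313.0 + 2.2361*I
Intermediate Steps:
N(c, L) = -5 - L
S(h, x) = -8 (S(h, x) = -5 - 1*3 = -5 - 3 = -8)
B(s) = I*√5 (B(s) = √(-4 - 1) = √(-5) = I*√5)
W(D) = -21 + I*√5 (W(D) = I*√5 - 21 = -21 + I*√5)
-1*39292 + W(-126) = -1*39292 + (-21 + I*√5) = -39292 + (-21 + I*√5) = -39313 + I*√5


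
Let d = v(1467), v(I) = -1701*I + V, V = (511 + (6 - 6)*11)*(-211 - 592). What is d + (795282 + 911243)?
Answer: -1199175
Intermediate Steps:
V = -410333 (V = (511 + 0*11)*(-803) = (511 + 0)*(-803) = 511*(-803) = -410333)
v(I) = -410333 - 1701*I (v(I) = -1701*I - 410333 = -410333 - 1701*I)
d = -2905700 (d = -410333 - 1701*1467 = -410333 - 2495367 = -2905700)
d + (795282 + 911243) = -2905700 + (795282 + 911243) = -2905700 + 1706525 = -1199175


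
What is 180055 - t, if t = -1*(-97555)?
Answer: 82500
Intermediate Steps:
t = 97555
180055 - t = 180055 - 1*97555 = 180055 - 97555 = 82500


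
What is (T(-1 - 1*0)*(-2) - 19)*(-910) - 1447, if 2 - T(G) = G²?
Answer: 17663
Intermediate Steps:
T(G) = 2 - G²
(T(-1 - 1*0)*(-2) - 19)*(-910) - 1447 = ((2 - (-1 - 1*0)²)*(-2) - 19)*(-910) - 1447 = ((2 - (-1 + 0)²)*(-2) - 19)*(-910) - 1447 = ((2 - 1*(-1)²)*(-2) - 19)*(-910) - 1447 = ((2 - 1*1)*(-2) - 19)*(-910) - 1447 = ((2 - 1)*(-2) - 19)*(-910) - 1447 = (1*(-2) - 19)*(-910) - 1447 = (-2 - 19)*(-910) - 1447 = -21*(-910) - 1447 = 19110 - 1447 = 17663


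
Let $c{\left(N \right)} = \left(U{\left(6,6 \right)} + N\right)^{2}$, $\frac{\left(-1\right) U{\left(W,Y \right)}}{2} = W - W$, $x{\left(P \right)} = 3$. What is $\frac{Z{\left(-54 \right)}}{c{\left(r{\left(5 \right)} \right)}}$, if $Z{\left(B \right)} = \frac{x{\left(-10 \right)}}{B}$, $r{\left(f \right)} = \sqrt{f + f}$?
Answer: $- \frac{1}{180} \approx -0.0055556$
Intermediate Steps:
$r{\left(f \right)} = \sqrt{2} \sqrt{f}$ ($r{\left(f \right)} = \sqrt{2 f} = \sqrt{2} \sqrt{f}$)
$U{\left(W,Y \right)} = 0$ ($U{\left(W,Y \right)} = - 2 \left(W - W\right) = \left(-2\right) 0 = 0$)
$Z{\left(B \right)} = \frac{3}{B}$
$c{\left(N \right)} = N^{2}$ ($c{\left(N \right)} = \left(0 + N\right)^{2} = N^{2}$)
$\frac{Z{\left(-54 \right)}}{c{\left(r{\left(5 \right)} \right)}} = \frac{3 \frac{1}{-54}}{\left(\sqrt{2} \sqrt{5}\right)^{2}} = \frac{3 \left(- \frac{1}{54}\right)}{\left(\sqrt{10}\right)^{2}} = - \frac{1}{18 \cdot 10} = \left(- \frac{1}{18}\right) \frac{1}{10} = - \frac{1}{180}$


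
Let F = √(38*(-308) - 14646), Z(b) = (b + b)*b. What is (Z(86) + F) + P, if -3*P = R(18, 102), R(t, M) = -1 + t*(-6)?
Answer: 44485/3 + 5*I*√1054 ≈ 14828.0 + 162.33*I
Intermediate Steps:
Z(b) = 2*b² (Z(b) = (2*b)*b = 2*b²)
R(t, M) = -1 - 6*t
P = 109/3 (P = -(-1 - 6*18)/3 = -(-1 - 108)/3 = -⅓*(-109) = 109/3 ≈ 36.333)
F = 5*I*√1054 (F = √(-11704 - 14646) = √(-26350) = 5*I*√1054 ≈ 162.33*I)
(Z(86) + F) + P = (2*86² + 5*I*√1054) + 109/3 = (2*7396 + 5*I*√1054) + 109/3 = (14792 + 5*I*√1054) + 109/3 = 44485/3 + 5*I*√1054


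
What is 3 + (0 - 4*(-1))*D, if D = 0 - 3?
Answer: -9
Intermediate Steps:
D = -3
3 + (0 - 4*(-1))*D = 3 + (0 - 4*(-1))*(-3) = 3 + (0 + 4)*(-3) = 3 + 4*(-3) = 3 - 12 = -9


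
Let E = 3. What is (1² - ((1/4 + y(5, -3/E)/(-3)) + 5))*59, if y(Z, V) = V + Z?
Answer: -2065/12 ≈ -172.08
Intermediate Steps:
(1² - ((1/4 + y(5, -3/E)/(-3)) + 5))*59 = (1² - ((1/4 + (-3/3 + 5)/(-3)) + 5))*59 = (1 - ((1*(¼) + (-3*⅓ + 5)*(-⅓)) + 5))*59 = (1 - ((¼ + (-1 + 5)*(-⅓)) + 5))*59 = (1 - ((¼ + 4*(-⅓)) + 5))*59 = (1 - ((¼ - 4/3) + 5))*59 = (1 - (-13/12 + 5))*59 = (1 - 1*47/12)*59 = (1 - 47/12)*59 = -35/12*59 = -2065/12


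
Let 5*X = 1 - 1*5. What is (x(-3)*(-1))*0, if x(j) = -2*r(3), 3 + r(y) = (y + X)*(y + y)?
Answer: 0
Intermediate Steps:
X = -⅘ (X = (1 - 1*5)/5 = (1 - 5)/5 = (⅕)*(-4) = -⅘ ≈ -0.80000)
r(y) = -3 + 2*y*(-⅘ + y) (r(y) = -3 + (y - ⅘)*(y + y) = -3 + (-⅘ + y)*(2*y) = -3 + 2*y*(-⅘ + y))
x(j) = -102/5 (x(j) = -2*(-3 + 2*3² - 8/5*3) = -2*(-3 + 2*9 - 24/5) = -2*(-3 + 18 - 24/5) = -2*51/5 = -102/5)
(x(-3)*(-1))*0 = -102/5*(-1)*0 = (102/5)*0 = 0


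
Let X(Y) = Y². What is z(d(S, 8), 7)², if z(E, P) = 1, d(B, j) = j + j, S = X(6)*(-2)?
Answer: 1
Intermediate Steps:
S = -72 (S = 6²*(-2) = 36*(-2) = -72)
d(B, j) = 2*j
z(d(S, 8), 7)² = 1² = 1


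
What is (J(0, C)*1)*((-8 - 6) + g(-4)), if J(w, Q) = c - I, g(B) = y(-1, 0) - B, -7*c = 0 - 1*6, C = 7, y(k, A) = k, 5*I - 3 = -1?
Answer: -176/35 ≈ -5.0286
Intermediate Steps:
I = 2/5 (I = 3/5 + (1/5)*(-1) = 3/5 - 1/5 = 2/5 ≈ 0.40000)
c = 6/7 (c = -(0 - 1*6)/7 = -(0 - 6)/7 = -1/7*(-6) = 6/7 ≈ 0.85714)
g(B) = -1 - B
J(w, Q) = 16/35 (J(w, Q) = 6/7 - 1*2/5 = 6/7 - 2/5 = 16/35)
(J(0, C)*1)*((-8 - 6) + g(-4)) = ((16/35)*1)*((-8 - 6) + (-1 - 1*(-4))) = 16*(-14 + (-1 + 4))/35 = 16*(-14 + 3)/35 = (16/35)*(-11) = -176/35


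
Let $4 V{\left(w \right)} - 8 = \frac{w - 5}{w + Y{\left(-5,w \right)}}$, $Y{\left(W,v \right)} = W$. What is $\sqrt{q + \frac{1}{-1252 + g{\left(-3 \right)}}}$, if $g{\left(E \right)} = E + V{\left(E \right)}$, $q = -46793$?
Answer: $\frac{3 i \sqrt{130553101333}}{5011} \approx 216.32 i$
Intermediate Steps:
$V{\left(w \right)} = \frac{9}{4}$ ($V{\left(w \right)} = 2 + \frac{\left(w - 5\right) \frac{1}{w - 5}}{4} = 2 + \frac{\left(-5 + w\right) \frac{1}{-5 + w}}{4} = 2 + \frac{1}{4} \cdot 1 = 2 + \frac{1}{4} = \frac{9}{4}$)
$g{\left(E \right)} = \frac{9}{4} + E$ ($g{\left(E \right)} = E + \frac{9}{4} = \frac{9}{4} + E$)
$\sqrt{q + \frac{1}{-1252 + g{\left(-3 \right)}}} = \sqrt{-46793 + \frac{1}{-1252 + \left(\frac{9}{4} - 3\right)}} = \sqrt{-46793 + \frac{1}{-1252 - \frac{3}{4}}} = \sqrt{-46793 + \frac{1}{- \frac{5011}{4}}} = \sqrt{-46793 - \frac{4}{5011}} = \sqrt{- \frac{234479727}{5011}} = \frac{3 i \sqrt{130553101333}}{5011}$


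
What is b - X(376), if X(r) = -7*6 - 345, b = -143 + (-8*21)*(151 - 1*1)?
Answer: -24956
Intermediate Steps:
b = -25343 (b = -143 - 168*(151 - 1) = -143 - 168*150 = -143 - 25200 = -25343)
X(r) = -387 (X(r) = -42 - 345 = -387)
b - X(376) = -25343 - 1*(-387) = -25343 + 387 = -24956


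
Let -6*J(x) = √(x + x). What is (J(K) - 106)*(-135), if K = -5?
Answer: 14310 + 45*I*√10/2 ≈ 14310.0 + 71.151*I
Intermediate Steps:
J(x) = -√2*√x/6 (J(x) = -√(x + x)/6 = -√2*√x/6)
(J(K) - 106)*(-135) = (-√2*√(-5)/6 - 106)*(-135) = (-√2*I*√5/6 - 106)*(-135) = (-I*√10/6 - 106)*(-135) = (-106 - I*√10/6)*(-135) = 14310 + 45*I*√10/2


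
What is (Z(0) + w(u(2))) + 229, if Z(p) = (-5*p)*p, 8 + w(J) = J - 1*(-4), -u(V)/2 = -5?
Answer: 235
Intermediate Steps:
u(V) = 10 (u(V) = -2*(-5) = 10)
w(J) = -4 + J (w(J) = -8 + (J - 1*(-4)) = -8 + (J + 4) = -8 + (4 + J) = -4 + J)
Z(p) = -5*p**2
(Z(0) + w(u(2))) + 229 = (-5*0**2 + (-4 + 10)) + 229 = (-5*0 + 6) + 229 = (0 + 6) + 229 = 6 + 229 = 235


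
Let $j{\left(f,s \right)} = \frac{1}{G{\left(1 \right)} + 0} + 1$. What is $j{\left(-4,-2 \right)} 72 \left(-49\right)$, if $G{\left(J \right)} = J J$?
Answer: $-7056$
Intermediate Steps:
$G{\left(J \right)} = J^{2}$
$j{\left(f,s \right)} = 2$ ($j{\left(f,s \right)} = \frac{1}{1^{2} + 0} + 1 = \frac{1}{1 + 0} + 1 = 1^{-1} + 1 = 1 + 1 = 2$)
$j{\left(-4,-2 \right)} 72 \left(-49\right) = 2 \cdot 72 \left(-49\right) = 144 \left(-49\right) = -7056$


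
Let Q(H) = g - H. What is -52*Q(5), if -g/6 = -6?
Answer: -1612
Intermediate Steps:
g = 36 (g = -6*(-6) = 36)
Q(H) = 36 - H
-52*Q(5) = -52*(36 - 1*5) = -52*(36 - 5) = -52*31 = -1612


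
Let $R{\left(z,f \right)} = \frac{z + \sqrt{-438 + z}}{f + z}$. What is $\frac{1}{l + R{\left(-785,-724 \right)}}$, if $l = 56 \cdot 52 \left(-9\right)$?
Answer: $- \frac{19892184761}{521324030062264} + \frac{503 i \sqrt{1223}}{521324030062264} \approx -3.8157 \cdot 10^{-5} + 3.3742 \cdot 10^{-11} i$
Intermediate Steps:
$R{\left(z,f \right)} = \frac{z + \sqrt{-438 + z}}{f + z}$
$l = -26208$ ($l = 2912 \left(-9\right) = -26208$)
$\frac{1}{l + R{\left(-785,-724 \right)}} = \frac{1}{-26208 + \frac{-785 + \sqrt{-438 - 785}}{-724 - 785}} = \frac{1}{-26208 + \frac{-785 + \sqrt{-1223}}{-1509}} = \frac{1}{-26208 - \frac{-785 + i \sqrt{1223}}{1509}} = \frac{1}{-26208 + \left(\frac{785}{1509} - \frac{i \sqrt{1223}}{1509}\right)} = \frac{1}{- \frac{39547087}{1509} - \frac{i \sqrt{1223}}{1509}}$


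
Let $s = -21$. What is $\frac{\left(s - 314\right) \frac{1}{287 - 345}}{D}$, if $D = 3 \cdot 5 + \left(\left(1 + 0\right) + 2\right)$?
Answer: $\frac{335}{1044} \approx 0.32088$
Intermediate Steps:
$D = 18$ ($D = 15 + \left(1 + 2\right) = 15 + 3 = 18$)
$\frac{\left(s - 314\right) \frac{1}{287 - 345}}{D} = \frac{\left(-21 - 314\right) \frac{1}{287 - 345}}{18} = - \frac{335}{-58} \cdot \frac{1}{18} = \left(-335\right) \left(- \frac{1}{58}\right) \frac{1}{18} = \frac{335}{58} \cdot \frac{1}{18} = \frac{335}{1044}$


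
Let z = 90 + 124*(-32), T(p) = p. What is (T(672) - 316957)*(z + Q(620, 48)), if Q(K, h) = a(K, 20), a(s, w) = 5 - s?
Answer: 1421068505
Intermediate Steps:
Q(K, h) = 5 - K
z = -3878 (z = 90 - 3968 = -3878)
(T(672) - 316957)*(z + Q(620, 48)) = (672 - 316957)*(-3878 + (5 - 1*620)) = -316285*(-3878 + (5 - 620)) = -316285*(-3878 - 615) = -316285*(-4493) = 1421068505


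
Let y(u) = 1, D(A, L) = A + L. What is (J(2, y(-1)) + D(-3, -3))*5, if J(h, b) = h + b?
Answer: -15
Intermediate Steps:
J(h, b) = b + h
(J(2, y(-1)) + D(-3, -3))*5 = ((1 + 2) + (-3 - 3))*5 = (3 - 6)*5 = -3*5 = -15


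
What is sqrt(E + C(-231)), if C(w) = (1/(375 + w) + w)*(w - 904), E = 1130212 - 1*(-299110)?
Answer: sqrt(243575873)/12 ≈ 1300.6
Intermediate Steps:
E = 1429322 (E = 1130212 + 299110 = 1429322)
C(w) = (-904 + w)*(w + 1/(375 + w)) (C(w) = (w + 1/(375 + w))*(-904 + w) = (-904 + w)*(w + 1/(375 + w)))
sqrt(E + C(-231)) = sqrt(1429322 + (-904 + (-231)**3 - 338999*(-231) - 529*(-231)**2)/(375 - 231)) = sqrt(1429322 + (-904 - 12326391 + 78308769 - 529*53361)/144) = sqrt(1429322 + (-904 - 12326391 + 78308769 - 28227969)/144) = sqrt(1429322 + (1/144)*37753505) = sqrt(1429322 + 37753505/144) = sqrt(243575873/144) = sqrt(243575873)/12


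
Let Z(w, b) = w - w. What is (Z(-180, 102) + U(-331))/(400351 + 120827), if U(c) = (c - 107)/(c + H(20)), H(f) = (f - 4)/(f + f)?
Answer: 365/143584539 ≈ 2.5421e-6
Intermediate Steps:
Z(w, b) = 0
H(f) = (-4 + f)/(2*f) (H(f) = (-4 + f)/((2*f)) = (-4 + f)*(1/(2*f)) = (-4 + f)/(2*f))
U(c) = (-107 + c)/(⅖ + c) (U(c) = (c - 107)/(c + (½)*(-4 + 20)/20) = (-107 + c)/(c + (½)*(1/20)*16) = (-107 + c)/(c + ⅖) = (-107 + c)/(⅖ + c))
(Z(-180, 102) + U(-331))/(400351 + 120827) = (0 + 5*(-107 - 331)/(2 + 5*(-331)))/(400351 + 120827) = (0 + 5*(-438)/(2 - 1655))/521178 = (0 + 5*(-438)/(-1653))*(1/521178) = (0 + 5*(-1/1653)*(-438))*(1/521178) = (0 + 730/551)*(1/521178) = (730/551)*(1/521178) = 365/143584539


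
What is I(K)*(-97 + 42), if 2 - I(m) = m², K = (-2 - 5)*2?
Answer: 10670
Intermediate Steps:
K = -14 (K = -7*2 = -14)
I(m) = 2 - m²
I(K)*(-97 + 42) = (2 - 1*(-14)²)*(-97 + 42) = (2 - 1*196)*(-55) = (2 - 196)*(-55) = -194*(-55) = 10670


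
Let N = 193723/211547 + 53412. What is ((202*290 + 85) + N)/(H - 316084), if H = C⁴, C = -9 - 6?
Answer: -23709746842/56157055073 ≈ -0.42220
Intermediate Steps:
C = -15
N = 11299342087/211547 (N = 193723*(1/211547) + 53412 = 193723/211547 + 53412 = 11299342087/211547 ≈ 53413.)
H = 50625 (H = (-15)⁴ = 50625)
((202*290 + 85) + N)/(H - 316084) = ((202*290 + 85) + 11299342087/211547)/(50625 - 316084) = ((58580 + 85) + 11299342087/211547)/(-265459) = (58665 + 11299342087/211547)*(-1/265459) = (23709746842/211547)*(-1/265459) = -23709746842/56157055073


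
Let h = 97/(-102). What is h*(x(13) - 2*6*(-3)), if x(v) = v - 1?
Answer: -776/17 ≈ -45.647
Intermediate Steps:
h = -97/102 (h = 97*(-1/102) = -97/102 ≈ -0.95098)
x(v) = -1 + v
h*(x(13) - 2*6*(-3)) = -97*((-1 + 13) - 2*6*(-3))/102 = -97*(12 - 12*(-3))/102 = -97*(12 + 36)/102 = -97/102*48 = -776/17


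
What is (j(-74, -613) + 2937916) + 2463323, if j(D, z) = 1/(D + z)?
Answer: 3710651192/687 ≈ 5.4012e+6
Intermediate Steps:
(j(-74, -613) + 2937916) + 2463323 = (1/(-74 - 613) + 2937916) + 2463323 = (1/(-687) + 2937916) + 2463323 = (-1/687 + 2937916) + 2463323 = 2018348291/687 + 2463323 = 3710651192/687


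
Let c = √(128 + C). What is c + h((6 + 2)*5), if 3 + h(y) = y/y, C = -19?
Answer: -2 + √109 ≈ 8.4403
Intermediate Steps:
h(y) = -2 (h(y) = -3 + y/y = -3 + 1 = -2)
c = √109 (c = √(128 - 19) = √109 ≈ 10.440)
c + h((6 + 2)*5) = √109 - 2 = -2 + √109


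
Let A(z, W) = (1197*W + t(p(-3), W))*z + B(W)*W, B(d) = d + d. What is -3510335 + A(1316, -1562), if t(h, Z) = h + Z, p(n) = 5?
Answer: -2461223283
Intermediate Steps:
t(h, Z) = Z + h
B(d) = 2*d
A(z, W) = 2*W² + z*(5 + 1198*W) (A(z, W) = (1197*W + (W + 5))*z + (2*W)*W = (1197*W + (5 + W))*z + 2*W² = (5 + 1198*W)*z + 2*W² = z*(5 + 1198*W) + 2*W² = 2*W² + z*(5 + 1198*W))
-3510335 + A(1316, -1562) = -3510335 + (2*(-1562)² + 5*1316 + 1198*(-1562)*1316) = -3510335 + (2*2439844 + 6580 - 2462599216) = -3510335 + (4879688 + 6580 - 2462599216) = -3510335 - 2457712948 = -2461223283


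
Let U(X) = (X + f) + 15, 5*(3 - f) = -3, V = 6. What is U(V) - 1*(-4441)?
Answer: 22328/5 ≈ 4465.6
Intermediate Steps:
f = 18/5 (f = 3 - 1/5*(-3) = 3 + 3/5 = 18/5 ≈ 3.6000)
U(X) = 93/5 + X (U(X) = (X + 18/5) + 15 = (18/5 + X) + 15 = 93/5 + X)
U(V) - 1*(-4441) = (93/5 + 6) - 1*(-4441) = 123/5 + 4441 = 22328/5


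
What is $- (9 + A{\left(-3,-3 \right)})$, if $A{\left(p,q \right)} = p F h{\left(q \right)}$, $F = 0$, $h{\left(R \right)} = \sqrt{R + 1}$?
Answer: $-9$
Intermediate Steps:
$h{\left(R \right)} = \sqrt{1 + R}$
$A{\left(p,q \right)} = 0$ ($A{\left(p,q \right)} = p 0 \sqrt{1 + q} = 0 \sqrt{1 + q} = 0$)
$- (9 + A{\left(-3,-3 \right)}) = - (9 + 0) = \left(-1\right) 9 = -9$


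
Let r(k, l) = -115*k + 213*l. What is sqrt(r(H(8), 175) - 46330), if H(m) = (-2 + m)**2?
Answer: I*sqrt(13195) ≈ 114.87*I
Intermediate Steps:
sqrt(r(H(8), 175) - 46330) = sqrt((-115*(-2 + 8)**2 + 213*175) - 46330) = sqrt((-115*6**2 + 37275) - 46330) = sqrt((-115*36 + 37275) - 46330) = sqrt((-4140 + 37275) - 46330) = sqrt(33135 - 46330) = sqrt(-13195) = I*sqrt(13195)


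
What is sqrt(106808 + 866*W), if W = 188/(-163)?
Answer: 4*sqrt(175702753)/163 ≈ 325.28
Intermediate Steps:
W = -188/163 (W = 188*(-1/163) = -188/163 ≈ -1.1534)
sqrt(106808 + 866*W) = sqrt(106808 + 866*(-188/163)) = sqrt(106808 - 162808/163) = sqrt(17246896/163) = 4*sqrt(175702753)/163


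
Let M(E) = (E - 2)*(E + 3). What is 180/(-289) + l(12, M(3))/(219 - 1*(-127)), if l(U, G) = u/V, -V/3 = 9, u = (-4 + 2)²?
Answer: -841358/1349919 ≈ -0.62327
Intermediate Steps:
M(E) = (-2 + E)*(3 + E)
u = 4 (u = (-2)² = 4)
V = -27 (V = -3*9 = -27)
l(U, G) = -4/27 (l(U, G) = 4/(-27) = 4*(-1/27) = -4/27)
180/(-289) + l(12, M(3))/(219 - 1*(-127)) = 180/(-289) - 4/(27*(219 - 1*(-127))) = 180*(-1/289) - 4/(27*(219 + 127)) = -180/289 - 4/27/346 = -180/289 - 4/27*1/346 = -180/289 - 2/4671 = -841358/1349919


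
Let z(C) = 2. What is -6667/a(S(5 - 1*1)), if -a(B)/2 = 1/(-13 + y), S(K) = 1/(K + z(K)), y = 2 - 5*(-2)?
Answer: -6667/2 ≈ -3333.5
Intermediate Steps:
y = 12 (y = 2 + 10 = 12)
S(K) = 1/(2 + K) (S(K) = 1/(K + 2) = 1/(2 + K))
a(B) = 2 (a(B) = -2/(-13 + 12) = -2/(-1) = -2*(-1) = 2)
-6667/a(S(5 - 1*1)) = -6667/2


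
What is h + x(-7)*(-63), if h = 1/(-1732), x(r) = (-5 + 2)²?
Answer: -982045/1732 ≈ -567.00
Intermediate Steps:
x(r) = 9 (x(r) = (-3)² = 9)
h = -1/1732 ≈ -0.00057737
h + x(-7)*(-63) = -1/1732 + 9*(-63) = -1/1732 - 567 = -982045/1732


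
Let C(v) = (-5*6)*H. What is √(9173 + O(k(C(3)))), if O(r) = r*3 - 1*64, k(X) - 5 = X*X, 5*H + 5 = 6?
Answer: 4*√577 ≈ 96.083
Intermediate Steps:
H = ⅕ (H = -1 + (⅕)*6 = -1 + 6/5 = ⅕ ≈ 0.20000)
C(v) = -6 (C(v) = -5*6*(⅕) = -30*⅕ = -6)
k(X) = 5 + X² (k(X) = 5 + X*X = 5 + X²)
O(r) = -64 + 3*r (O(r) = 3*r - 64 = -64 + 3*r)
√(9173 + O(k(C(3)))) = √(9173 + (-64 + 3*(5 + (-6)²))) = √(9173 + (-64 + 3*(5 + 36))) = √(9173 + (-64 + 3*41)) = √(9173 + (-64 + 123)) = √(9173 + 59) = √9232 = 4*√577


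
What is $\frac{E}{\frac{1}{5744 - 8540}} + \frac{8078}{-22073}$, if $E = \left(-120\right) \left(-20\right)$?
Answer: $- \frac{148118667278}{22073} \approx -6.7104 \cdot 10^{6}$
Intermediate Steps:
$E = 2400$
$\frac{E}{\frac{1}{5744 - 8540}} + \frac{8078}{-22073} = \frac{2400}{\frac{1}{5744 - 8540}} + \frac{8078}{-22073} = \frac{2400}{\frac{1}{-2796}} + 8078 \left(- \frac{1}{22073}\right) = \frac{2400}{- \frac{1}{2796}} - \frac{8078}{22073} = 2400 \left(-2796\right) - \frac{8078}{22073} = -6710400 - \frac{8078}{22073} = - \frac{148118667278}{22073}$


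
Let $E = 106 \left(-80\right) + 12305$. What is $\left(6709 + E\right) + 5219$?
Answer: $15753$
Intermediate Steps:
$E = 3825$ ($E = -8480 + 12305 = 3825$)
$\left(6709 + E\right) + 5219 = \left(6709 + 3825\right) + 5219 = 10534 + 5219 = 15753$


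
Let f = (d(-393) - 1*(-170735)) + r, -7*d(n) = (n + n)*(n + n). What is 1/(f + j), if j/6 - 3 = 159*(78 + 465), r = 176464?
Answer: 7/5438877 ≈ 1.2870e-6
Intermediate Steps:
d(n) = -4*n**2/7 (d(n) = -(n + n)*(n + n)/7 = -2*n*2*n/7 = -4*n**2/7)
f = 1812597/7 (f = (-4/7*(-393)**2 - 1*(-170735)) + 176464 = (-4/7*154449 + 170735) + 176464 = (-617796/7 + 170735) + 176464 = 577349/7 + 176464 = 1812597/7 ≈ 2.5894e+5)
j = 518040 (j = 18 + 6*(159*(78 + 465)) = 18 + 6*(159*543) = 18 + 6*86337 = 18 + 518022 = 518040)
1/(f + j) = 1/(1812597/7 + 518040) = 1/(5438877/7) = 7/5438877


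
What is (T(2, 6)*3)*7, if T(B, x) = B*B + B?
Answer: 126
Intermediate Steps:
T(B, x) = B + B**2 (T(B, x) = B**2 + B = B + B**2)
(T(2, 6)*3)*7 = ((2*(1 + 2))*3)*7 = ((2*3)*3)*7 = (6*3)*7 = 18*7 = 126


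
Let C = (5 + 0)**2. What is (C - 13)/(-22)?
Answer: -6/11 ≈ -0.54545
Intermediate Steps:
C = 25 (C = 5**2 = 25)
(C - 13)/(-22) = (25 - 13)/(-22) = 12*(-1/22) = -6/11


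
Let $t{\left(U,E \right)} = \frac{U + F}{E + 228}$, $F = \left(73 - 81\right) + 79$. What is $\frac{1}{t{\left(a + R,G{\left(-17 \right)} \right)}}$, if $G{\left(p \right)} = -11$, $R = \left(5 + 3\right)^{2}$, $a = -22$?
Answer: $\frac{217}{113} \approx 1.9204$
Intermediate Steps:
$R = 64$ ($R = 8^{2} = 64$)
$F = 71$ ($F = -8 + 79 = 71$)
$t{\left(U,E \right)} = \frac{71 + U}{228 + E}$ ($t{\left(U,E \right)} = \frac{U + 71}{E + 228} = \frac{71 + U}{228 + E}$)
$\frac{1}{t{\left(a + R,G{\left(-17 \right)} \right)}} = \frac{1}{\frac{1}{228 - 11} \left(71 + \left(-22 + 64\right)\right)} = \frac{1}{\frac{1}{217} \left(71 + 42\right)} = \frac{1}{\frac{1}{217} \cdot 113} = \frac{1}{\frac{113}{217}} = \frac{217}{113}$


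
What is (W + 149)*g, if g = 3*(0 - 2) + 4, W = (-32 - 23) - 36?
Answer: -116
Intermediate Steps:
W = -91 (W = -55 - 36 = -91)
g = -2 (g = 3*(-2) + 4 = -6 + 4 = -2)
(W + 149)*g = (-91 + 149)*(-2) = 58*(-2) = -116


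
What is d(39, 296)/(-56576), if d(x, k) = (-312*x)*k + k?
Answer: 450179/7072 ≈ 63.657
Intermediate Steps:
d(x, k) = k - 312*k*x (d(x, k) = -312*k*x + k = k - 312*k*x)
d(39, 296)/(-56576) = (296*(1 - 312*39))/(-56576) = (296*(1 - 12168))*(-1/56576) = (296*(-12167))*(-1/56576) = -3601432*(-1/56576) = 450179/7072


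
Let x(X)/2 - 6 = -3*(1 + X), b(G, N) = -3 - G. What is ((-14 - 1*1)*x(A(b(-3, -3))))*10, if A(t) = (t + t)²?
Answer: -900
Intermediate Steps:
A(t) = 4*t² (A(t) = (2*t)² = 4*t²)
x(X) = 6 - 6*X (x(X) = 12 + 2*(-3*(1 + X)) = 12 + 2*(-3 - 3*X) = 12 + (-6 - 6*X) = 6 - 6*X)
((-14 - 1*1)*x(A(b(-3, -3))))*10 = ((-14 - 1*1)*(6 - 24*(-3 - 1*(-3))²))*10 = ((-14 - 1)*(6 - 24*(-3 + 3)²))*10 = -15*(6 - 24*0²)*10 = -15*(6 - 24*0)*10 = -15*(6 - 6*0)*10 = -15*(6 + 0)*10 = -15*6*10 = -90*10 = -900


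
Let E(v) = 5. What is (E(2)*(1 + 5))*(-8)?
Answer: -240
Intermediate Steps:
(E(2)*(1 + 5))*(-8) = (5*(1 + 5))*(-8) = (5*6)*(-8) = 30*(-8) = -240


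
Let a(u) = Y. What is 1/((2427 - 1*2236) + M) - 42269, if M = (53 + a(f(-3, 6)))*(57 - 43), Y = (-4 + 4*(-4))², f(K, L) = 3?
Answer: -276143376/6533 ≈ -42269.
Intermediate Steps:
Y = 400 (Y = (-4 - 16)² = (-20)² = 400)
a(u) = 400
M = 6342 (M = (53 + 400)*(57 - 43) = 453*14 = 6342)
1/((2427 - 1*2236) + M) - 42269 = 1/((2427 - 1*2236) + 6342) - 42269 = 1/((2427 - 2236) + 6342) - 42269 = 1/(191 + 6342) - 42269 = 1/6533 - 42269 = -276143376/6533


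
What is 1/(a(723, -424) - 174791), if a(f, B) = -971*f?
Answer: -1/876824 ≈ -1.1405e-6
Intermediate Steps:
1/(a(723, -424) - 174791) = 1/(-971*723 - 174791) = 1/(-702033 - 174791) = 1/(-876824) = -1/876824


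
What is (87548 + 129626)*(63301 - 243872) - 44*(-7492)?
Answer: -39214996706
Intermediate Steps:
(87548 + 129626)*(63301 - 243872) - 44*(-7492) = 217174*(-180571) - 1*(-329648) = -39215326354 + 329648 = -39214996706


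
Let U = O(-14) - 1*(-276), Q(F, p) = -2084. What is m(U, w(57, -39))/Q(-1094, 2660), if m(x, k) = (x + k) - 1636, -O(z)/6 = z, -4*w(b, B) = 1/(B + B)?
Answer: 398111/650208 ≈ 0.61228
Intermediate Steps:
w(b, B) = -1/(8*B) (w(b, B) = -1/(4*(B + B)) = -1/(2*B)/4 = -1/(8*B))
O(z) = -6*z
U = 360 (U = -6*(-14) - 1*(-276) = 84 + 276 = 360)
m(x, k) = -1636 + k + x (m(x, k) = (k + x) - 1636 = -1636 + k + x)
m(U, w(57, -39))/Q(-1094, 2660) = (-1636 - ⅛/(-39) + 360)/(-2084) = (-1636 - ⅛*(-1/39) + 360)*(-1/2084) = (-1636 + 1/312 + 360)*(-1/2084) = -398111/312*(-1/2084) = 398111/650208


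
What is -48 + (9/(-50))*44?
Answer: -1398/25 ≈ -55.920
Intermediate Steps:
-48 + (9/(-50))*44 = -48 + (9*(-1/50))*44 = -48 - 9/50*44 = -48 - 198/25 = -1398/25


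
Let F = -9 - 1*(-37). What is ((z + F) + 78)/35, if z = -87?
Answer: 19/35 ≈ 0.54286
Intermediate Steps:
F = 28 (F = -9 + 37 = 28)
((z + F) + 78)/35 = ((-87 + 28) + 78)/35 = (-59 + 78)/35 = (1/35)*19 = 19/35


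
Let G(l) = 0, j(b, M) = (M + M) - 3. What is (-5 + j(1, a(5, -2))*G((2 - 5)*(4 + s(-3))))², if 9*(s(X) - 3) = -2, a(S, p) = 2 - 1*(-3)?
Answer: 25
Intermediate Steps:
a(S, p) = 5 (a(S, p) = 2 + 3 = 5)
s(X) = 25/9 (s(X) = 3 + (⅑)*(-2) = 3 - 2/9 = 25/9)
j(b, M) = -3 + 2*M (j(b, M) = 2*M - 3 = -3 + 2*M)
(-5 + j(1, a(5, -2))*G((2 - 5)*(4 + s(-3))))² = (-5 + (-3 + 2*5)*0)² = (-5 + (-3 + 10)*0)² = (-5 + 7*0)² = (-5 + 0)² = (-5)² = 25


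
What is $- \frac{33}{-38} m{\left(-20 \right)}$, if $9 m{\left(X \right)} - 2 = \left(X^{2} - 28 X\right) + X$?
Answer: $\frac{1727}{19} \approx 90.895$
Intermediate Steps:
$m{\left(X \right)} = \frac{2}{9} - 3 X + \frac{X^{2}}{9}$ ($m{\left(X \right)} = \frac{2}{9} + \frac{\left(X^{2} - 28 X\right) + X}{9} = \frac{2}{9} + \frac{X^{2} - 27 X}{9} = \frac{2}{9} + \left(- 3 X + \frac{X^{2}}{9}\right) = \frac{2}{9} - 3 X + \frac{X^{2}}{9}$)
$- \frac{33}{-38} m{\left(-20 \right)} = - \frac{33}{-38} \left(\frac{2}{9} - -60 + \frac{\left(-20\right)^{2}}{9}\right) = \left(-33\right) \left(- \frac{1}{38}\right) \left(\frac{2}{9} + 60 + \frac{1}{9} \cdot 400\right) = \frac{33 \left(\frac{2}{9} + 60 + \frac{400}{9}\right)}{38} = \frac{33}{38} \cdot \frac{314}{3} = \frac{1727}{19}$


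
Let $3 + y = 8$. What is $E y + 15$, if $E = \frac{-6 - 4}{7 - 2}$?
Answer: $5$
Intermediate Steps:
$y = 5$ ($y = -3 + 8 = 5$)
$E = -2$ ($E = - \frac{10}{7 - 2} = - \frac{10}{5} = \left(-10\right) \frac{1}{5} = -2$)
$E y + 15 = \left(-2\right) 5 + 15 = -10 + 15 = 5$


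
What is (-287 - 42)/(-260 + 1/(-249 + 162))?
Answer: 28623/22621 ≈ 1.2653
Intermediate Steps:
(-287 - 42)/(-260 + 1/(-249 + 162)) = -329/(-260 + 1/(-87)) = -329/(-260 - 1/87) = -329/(-22621/87) = -329*(-87/22621) = 28623/22621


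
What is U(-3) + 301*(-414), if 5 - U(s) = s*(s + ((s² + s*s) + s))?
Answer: -124573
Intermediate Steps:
U(s) = 5 - s*(2*s + 2*s²) (U(s) = 5 - s*(s + ((s² + s*s) + s)) = 5 - s*(s + ((s² + s²) + s)) = 5 - s*(s + (2*s² + s)) = 5 - s*(s + (s + 2*s²)) = 5 - s*(2*s + 2*s²))
U(-3) + 301*(-414) = (5 - 2*(-3)² - 2*(-3)³) + 301*(-414) = (5 - 2*9 - 2*(-27)) - 124614 = (5 - 18 + 54) - 124614 = 41 - 124614 = -124573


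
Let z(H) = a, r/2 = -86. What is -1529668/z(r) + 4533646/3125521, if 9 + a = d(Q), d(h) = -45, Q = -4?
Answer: 2390627136956/84389067 ≈ 28329.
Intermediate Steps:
r = -172 (r = 2*(-86) = -172)
a = -54 (a = -9 - 45 = -54)
z(H) = -54
-1529668/z(r) + 4533646/3125521 = -1529668/(-54) + 4533646/3125521 = -1529668*(-1/54) + 4533646*(1/3125521) = 764834/27 + 4533646/3125521 = 2390627136956/84389067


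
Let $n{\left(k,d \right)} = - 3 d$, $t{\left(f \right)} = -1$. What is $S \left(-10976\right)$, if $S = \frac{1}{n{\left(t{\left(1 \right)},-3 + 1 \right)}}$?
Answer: $- \frac{5488}{3} \approx -1829.3$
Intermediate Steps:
$S = \frac{1}{6}$ ($S = \frac{1}{\left(-3\right) \left(-3 + 1\right)} = \frac{1}{\left(-3\right) \left(-2\right)} = \frac{1}{6} \approx 0.16667$)
$S \left(-10976\right) = \frac{1}{6} \left(-10976\right) = - \frac{5488}{3}$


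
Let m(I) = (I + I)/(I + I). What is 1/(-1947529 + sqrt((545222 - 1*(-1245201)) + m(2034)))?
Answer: -1947529/3792867415417 - 54*sqrt(614)/3792867415417 ≈ -5.1382e-7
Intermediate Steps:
m(I) = 1 (m(I) = (2*I)/((2*I)) = (2*I)*(1/(2*I)) = 1)
1/(-1947529 + sqrt((545222 - 1*(-1245201)) + m(2034))) = 1/(-1947529 + sqrt((545222 - 1*(-1245201)) + 1)) = 1/(-1947529 + sqrt((545222 + 1245201) + 1)) = 1/(-1947529 + sqrt(1790423 + 1)) = 1/(-1947529 + sqrt(1790424)) = 1/(-1947529 + 54*sqrt(614))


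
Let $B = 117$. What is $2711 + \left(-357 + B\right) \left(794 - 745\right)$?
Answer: $-9049$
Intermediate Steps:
$2711 + \left(-357 + B\right) \left(794 - 745\right) = 2711 + \left(-357 + 117\right) \left(794 - 745\right) = 2711 - 11760 = -9049$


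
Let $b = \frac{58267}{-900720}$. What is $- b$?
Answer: $\frac{58267}{900720} \approx 0.064689$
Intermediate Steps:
$b = - \frac{58267}{900720}$ ($b = 58267 \left(- \frac{1}{900720}\right) = - \frac{58267}{900720} \approx -0.064689$)
$- b = \left(-1\right) \left(- \frac{58267}{900720}\right) = \frac{58267}{900720}$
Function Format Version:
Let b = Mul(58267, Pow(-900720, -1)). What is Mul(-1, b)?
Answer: Rational(58267, 900720) ≈ 0.064689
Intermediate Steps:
b = Rational(-58267, 900720) (b = Mul(58267, Rational(-1, 900720)) = Rational(-58267, 900720) ≈ -0.064689)
Mul(-1, b) = Mul(-1, Rational(-58267, 900720)) = Rational(58267, 900720)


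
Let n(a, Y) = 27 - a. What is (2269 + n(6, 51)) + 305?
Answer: 2595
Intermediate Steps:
(2269 + n(6, 51)) + 305 = (2269 + (27 - 1*6)) + 305 = (2269 + (27 - 6)) + 305 = (2269 + 21) + 305 = 2290 + 305 = 2595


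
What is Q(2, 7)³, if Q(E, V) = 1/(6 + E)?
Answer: 1/512 ≈ 0.0019531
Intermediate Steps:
Q(2, 7)³ = (1/(6 + 2))³ = (1/8)³ = (⅛)³ = 1/512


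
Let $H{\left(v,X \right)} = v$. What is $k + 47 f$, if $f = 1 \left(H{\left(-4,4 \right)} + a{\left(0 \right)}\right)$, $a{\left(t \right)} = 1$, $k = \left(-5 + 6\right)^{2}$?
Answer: $-140$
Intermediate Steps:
$k = 1$ ($k = 1^{2} = 1$)
$f = -3$ ($f = 1 \left(-4 + 1\right) = 1 \left(-3\right) = -3$)
$k + 47 f = 1 + 47 \left(-3\right) = 1 - 141 = -140$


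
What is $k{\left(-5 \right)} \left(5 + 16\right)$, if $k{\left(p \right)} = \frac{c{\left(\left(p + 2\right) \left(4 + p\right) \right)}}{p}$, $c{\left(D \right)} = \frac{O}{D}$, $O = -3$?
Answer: $\frac{21}{5} \approx 4.2$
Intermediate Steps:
$c{\left(D \right)} = - \frac{3}{D}$
$k{\left(p \right)} = - \frac{3}{p \left(2 + p\right) \left(4 + p\right)}$ ($k{\left(p \right)} = \frac{\left(-3\right) \frac{1}{\left(p + 2\right) \left(4 + p\right)}}{p} = \frac{\left(-3\right) \frac{1}{\left(2 + p\right) \left(4 + p\right)}}{p} = \frac{\left(-3\right) \frac{1}{2 + p} \frac{1}{4 + p}}{p} = - \frac{3}{p \left(2 + p\right) \left(4 + p\right)}$)
$k{\left(-5 \right)} \left(5 + 16\right) = - \frac{3}{\left(-5\right) \left(8 + \left(-5\right)^{2} + 6 \left(-5\right)\right)} \left(5 + 16\right) = \left(-3\right) \left(- \frac{1}{5}\right) \frac{1}{8 + 25 - 30} \cdot 21 = \left(-3\right) \left(- \frac{1}{5}\right) \frac{1}{3} \cdot 21 = \frac{1}{5} \cdot 21 = \frac{21}{5}$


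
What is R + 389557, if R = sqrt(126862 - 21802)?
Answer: 389557 + 2*sqrt(26265) ≈ 3.8988e+5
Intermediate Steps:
R = 2*sqrt(26265) (R = sqrt(105060) = 2*sqrt(26265) ≈ 324.13)
R + 389557 = 2*sqrt(26265) + 389557 = 389557 + 2*sqrt(26265)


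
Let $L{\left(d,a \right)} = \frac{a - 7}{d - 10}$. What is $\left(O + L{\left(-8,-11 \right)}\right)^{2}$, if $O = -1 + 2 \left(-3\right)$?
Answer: $36$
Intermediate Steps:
$O = -7$ ($O = -1 - 6 = -7$)
$L{\left(d,a \right)} = \frac{-7 + a}{-10 + d}$
$\left(O + L{\left(-8,-11 \right)}\right)^{2} = \left(-7 + \frac{-7 - 11}{-10 - 8}\right)^{2} = \left(-7 + \frac{1}{-18} \left(-18\right)\right)^{2} = \left(-7 - -1\right)^{2} = \left(-7 + 1\right)^{2} = \left(-6\right)^{2} = 36$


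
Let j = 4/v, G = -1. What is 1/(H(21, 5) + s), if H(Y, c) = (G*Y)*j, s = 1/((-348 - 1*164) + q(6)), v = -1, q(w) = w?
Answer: 506/42503 ≈ 0.011905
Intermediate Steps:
s = -1/506 (s = 1/((-348 - 1*164) + 6) = 1/((-348 - 164) + 6) = 1/(-512 + 6) = 1/(-506) = -1/506 ≈ -0.0019763)
j = -4 (j = 4/(-1) = 4*(-1) = -4)
H(Y, c) = 4*Y (H(Y, c) = -Y*(-4) = 4*Y)
1/(H(21, 5) + s) = 1/(4*21 - 1/506) = 1/(84 - 1/506) = 1/(42503/506) = 506/42503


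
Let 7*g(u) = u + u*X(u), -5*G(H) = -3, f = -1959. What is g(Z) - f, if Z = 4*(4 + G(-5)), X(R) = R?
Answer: 351749/175 ≈ 2010.0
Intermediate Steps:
G(H) = ⅗ (G(H) = -⅕*(-3) = ⅗)
Z = 92/5 (Z = 4*(4 + ⅗) = 4*(23/5) = 92/5 ≈ 18.400)
g(u) = u/7 + u²/7 (g(u) = (u + u*u)/7 = (u + u²)/7 = u/7 + u²/7)
g(Z) - f = (⅐)*(92/5)*(1 + 92/5) - 1*(-1959) = (⅐)*(92/5)*(97/5) + 1959 = 8924/175 + 1959 = 351749/175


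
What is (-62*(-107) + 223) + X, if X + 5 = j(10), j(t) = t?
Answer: 6862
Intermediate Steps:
X = 5 (X = -5 + 10 = 5)
(-62*(-107) + 223) + X = (-62*(-107) + 223) + 5 = (6634 + 223) + 5 = 6857 + 5 = 6862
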